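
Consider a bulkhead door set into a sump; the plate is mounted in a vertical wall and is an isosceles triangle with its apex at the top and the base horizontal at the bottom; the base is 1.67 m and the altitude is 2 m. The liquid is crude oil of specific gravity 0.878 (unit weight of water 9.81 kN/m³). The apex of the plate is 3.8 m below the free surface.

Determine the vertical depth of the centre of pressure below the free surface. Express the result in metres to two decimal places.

γ = 0.878 × 9.81 = 8.61318 kN/m³.
With the apex up, the centroid sits 2h/3 = 2 × 2/3 = 1.33333 m below the apex, so the centroid depth is h_c = 3.8 + 1.33333 = 5.13333 m.
A = ½ × 1.67 × 2 = 1.67 m².
Resultant F = γ·h_c·A = 8.61318 × 5.13333 × 1.67 = 73.8379 kN.
I_c = b·h³/36 = 1.67 × 2³/36 = 0.371111 m⁴.
Centre of pressure: y_p = y_c + I_c/(y_c·A) = 5.13333 + 0.371111/(5.13333 × 1.67) = 5.13333 + 0.0432901 = 5.17662 m along the plane.

h_p = 5.18 m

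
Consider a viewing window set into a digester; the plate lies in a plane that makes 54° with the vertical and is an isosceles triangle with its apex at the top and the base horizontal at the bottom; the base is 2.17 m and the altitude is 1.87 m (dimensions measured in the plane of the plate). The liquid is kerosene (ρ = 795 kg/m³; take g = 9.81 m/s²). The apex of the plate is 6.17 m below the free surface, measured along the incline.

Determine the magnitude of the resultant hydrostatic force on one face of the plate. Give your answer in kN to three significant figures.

γ = ρg = 795 × 9.81 / 1000 = 7.79895 kN/m³.
The plate makes 54° with the vertical, i.e. θ = 90° − 54° = 36° to the horizontal. Measuring y along the incline from the free-surface line, vertical depth h = y·sinθ with sinθ = 0.587785.
With the apex up, the centroid sits 2h/3 = 2 × 1.87/3 = 1.24667 m below the apex, so y_c = 6.17 + 1.24667 = 7.41667 m and h_c = 7.41667 × 0.587785 = 4.35941 m.
A = ½ × 2.17 × 1.87 = 2.02895 m².
Resultant F = γ·h_c·A = 7.79895 × 4.35941 × 2.02895 = 68.9819 kN.

F ≈ 69.0 kN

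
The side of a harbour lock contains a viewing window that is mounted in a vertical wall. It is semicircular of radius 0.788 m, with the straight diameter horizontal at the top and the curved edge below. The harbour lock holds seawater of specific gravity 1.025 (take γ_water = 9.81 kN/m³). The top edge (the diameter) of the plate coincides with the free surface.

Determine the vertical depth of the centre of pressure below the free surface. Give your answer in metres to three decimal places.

γ = 1.025 × 9.81 = 10.05525 kN/m³.
The centroid of a semicircle lies 4r/(3π) = 0.334438 m from the diameter, here below the top edge, so the centroid depth is h_c = 0.334438 m.
A = πr²/2 = π × 0.788²/2 = 0.975377 m².
Resultant F = γ·h_c·A = 10.05525 × 0.334438 × 0.975377 = 3.28005 kN.
I_c = (π/8 − 8/(9π))·r⁴ = 0.109757 × 0.788⁴ = 0.0423192 m⁴.
Centre of pressure: y_p = y_c + I_c/(y_c·A) = 0.334438 + 0.0423192/(0.334438 × 0.975377) = 0.334438 + 0.129733 = 0.464171 m along the plane.

h_p = 0.464 m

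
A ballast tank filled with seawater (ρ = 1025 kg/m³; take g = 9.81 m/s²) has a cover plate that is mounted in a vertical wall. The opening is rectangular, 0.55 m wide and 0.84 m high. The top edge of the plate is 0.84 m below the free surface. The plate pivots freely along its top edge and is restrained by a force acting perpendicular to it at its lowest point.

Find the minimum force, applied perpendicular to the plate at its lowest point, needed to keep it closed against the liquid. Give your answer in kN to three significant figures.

γ = ρg = 1025 × 9.81 / 1000 = 10.05525 kN/m³.
The centroid lies 0.84/2 = 0.42 m below the top edge, so the centroid depth is h_c = 0.84 + 0.42 = 1.26 m.
A = 0.55 × 0.84 = 0.462 m².
Resultant F = γ·h_c·A = 10.05525 × 1.26 × 0.462 = 5.85336 kN.
I_c = b·h³/12 = 0.55 × 0.84³/12 = 0.0271656 m⁴.
Centre of pressure: y_p = y_c + I_c/(y_c·A) = 1.26 + 0.0271656/(1.26 × 0.462) = 1.26 + 0.0466667 = 1.30667 m along the plane.
The resultant acts 0.42 + 0.0466667 = 0.466667 m (along the plate) below the hinge at the top edge, so the moment about the hinge is M = F × 0.466667 = 5.85336 × 0.466667 = 2.73157 kN·m.
A normal force at the bottom, 0.84 m from the hinge, must supply this moment: P = 2.73157/0.84 = 3.25187 kN.

P ≈ 3.25 kN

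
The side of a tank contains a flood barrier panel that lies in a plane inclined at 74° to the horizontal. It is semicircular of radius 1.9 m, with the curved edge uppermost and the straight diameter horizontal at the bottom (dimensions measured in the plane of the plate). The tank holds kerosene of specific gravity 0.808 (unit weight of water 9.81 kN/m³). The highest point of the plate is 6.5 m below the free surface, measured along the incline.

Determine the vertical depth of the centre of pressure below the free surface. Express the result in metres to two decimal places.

h_p = 7.33 m

γ = 0.808 × 9.81 = 7.92648 kN/m³.
Let θ = 74° be the plate's angle to the horizontal; measure y along the incline from where the plane meets the free surface. Vertical depth h = y·sinθ with sinθ = 0.961262.
The centroid lies 4r/(3π) = 0.806385 m above the diameter, so r − 4r/(3π) = 1.9 − 0.806385 = 1.09361 m below the topmost point, so y_c = 6.5 + 1.09361 = 7.59361 m and h_c = 7.59361 × 0.961262 = 7.29945 m.
A = πr²/2 = π × 1.9²/2 = 5.67057 m².
Resultant F = γ·h_c·A = 7.92648 × 7.29945 × 5.67057 = 328.093 kN.
I_c = (π/8 − 8/(9π))·r⁴ = 0.109757 × 1.9⁴ = 1.43036 m⁴.
Centre of pressure: y_p = y_c + I_c/(y_c·A) = 7.59361 + 1.43036/(7.59361 × 5.67057) = 7.59361 + 0.0332178 = 7.62683 m along the plane.
Vertically, h_p = y_p·sinθ = 7.62683 × 0.961262 = 7.33138 m.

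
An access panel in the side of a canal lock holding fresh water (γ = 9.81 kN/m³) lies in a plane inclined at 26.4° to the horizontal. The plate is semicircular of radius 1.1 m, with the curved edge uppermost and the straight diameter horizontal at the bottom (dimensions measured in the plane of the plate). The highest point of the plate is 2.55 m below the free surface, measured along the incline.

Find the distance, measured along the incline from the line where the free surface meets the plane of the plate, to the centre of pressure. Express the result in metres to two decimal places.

γ = 9.81 kN/m³.
Let θ = 26.4° be the plate's angle to the horizontal; measure y along the incline from where the plane meets the free surface. Vertical depth h = y·sinθ with sinθ = 0.444635.
The centroid lies 4r/(3π) = 0.466854 m above the diameter, so r − 4r/(3π) = 1.1 − 0.466854 = 0.633146 m below the topmost point, so y_c = 2.55 + 0.633146 = 3.18315 m and h_c = 3.18315 × 0.444635 = 1.41534 m.
A = πr²/2 = π × 1.1²/2 = 1.90066 m².
Resultant F = γ·h_c·A = 9.81 × 1.41534 × 1.90066 = 26.3897 kN.
I_c = (π/8 − 8/(9π))·r⁴ = 0.109757 × 1.1⁴ = 0.160695 m⁴.
Centre of pressure: y_p = y_c + I_c/(y_c·A) = 3.18315 + 0.160695/(3.18315 × 1.90066) = 3.18315 + 0.0265608 = 3.20971 m along the plane.

y_p = 3.21 m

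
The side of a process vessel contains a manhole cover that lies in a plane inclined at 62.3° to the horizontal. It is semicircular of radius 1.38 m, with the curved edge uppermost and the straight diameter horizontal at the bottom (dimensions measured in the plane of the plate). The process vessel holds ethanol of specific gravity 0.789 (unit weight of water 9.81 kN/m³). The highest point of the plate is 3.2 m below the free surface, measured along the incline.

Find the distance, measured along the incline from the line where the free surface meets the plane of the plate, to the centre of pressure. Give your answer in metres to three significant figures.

γ = 0.789 × 9.81 = 7.74009 kN/m³.
Let θ = 62.3° be the plate's angle to the horizontal; measure y along the incline from where the plane meets the free surface. Vertical depth h = y·sinθ with sinθ = 0.885394.
The centroid lies 4r/(3π) = 0.58569 m above the diameter, so r − 4r/(3π) = 1.38 − 0.58569 = 0.79431 m below the topmost point, so y_c = 3.2 + 0.79431 = 3.99431 m and h_c = 3.99431 × 0.885394 = 3.53654 m.
A = πr²/2 = π × 1.38²/2 = 2.99142 m².
Resultant F = γ·h_c·A = 7.74009 × 3.53654 × 2.99142 = 81.8846 kN.
I_c = (π/8 − 8/(9π))·r⁴ = 0.109757 × 1.38⁴ = 0.39806 m⁴.
Centre of pressure: y_p = y_c + I_c/(y_c·A) = 3.99431 + 0.39806/(3.99431 × 2.99142) = 3.99431 + 0.0333142 = 4.02762 m along the plane.

y_p = 4.03 m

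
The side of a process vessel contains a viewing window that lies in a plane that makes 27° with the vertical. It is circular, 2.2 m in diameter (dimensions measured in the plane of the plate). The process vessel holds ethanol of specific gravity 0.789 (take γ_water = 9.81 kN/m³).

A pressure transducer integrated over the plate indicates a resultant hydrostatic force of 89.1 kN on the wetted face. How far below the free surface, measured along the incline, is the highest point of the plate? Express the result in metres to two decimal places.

γ = 0.789 × 9.81 = 7.74009 kN/m³.
A = π(1.1)² = 3.80133 m².
From F = γ·h_c·A, the centroid depth is h_c = 89.1/(7.74009 × 3.80133) = 3.02828 m.
The plate makes 27° with the vertical, i.e. θ = 90° − 27° = 63° to the horizontal. Measuring y along the incline from the free-surface line, vertical depth h = y·sinθ with sinθ = 0.891007.
Along the incline, y_c = h_c/sinθ = 3.02828/0.891007 = 3.39872 m.
The centroid is at the centre, 1.1 m below the top of the plate, so the highest point sits at y_top = 3.39872 − 1.1 = 2.29872 m along the incline.

y_top ≈ 2.30 m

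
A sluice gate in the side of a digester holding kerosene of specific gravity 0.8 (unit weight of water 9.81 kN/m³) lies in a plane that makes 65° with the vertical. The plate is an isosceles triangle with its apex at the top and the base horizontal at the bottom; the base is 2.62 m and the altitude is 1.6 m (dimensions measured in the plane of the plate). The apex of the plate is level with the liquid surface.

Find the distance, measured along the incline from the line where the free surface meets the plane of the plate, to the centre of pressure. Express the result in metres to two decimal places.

y_p = 1.20 m

γ = 0.8 × 9.81 = 7.848 kN/m³.
The plate makes 65° with the vertical, i.e. θ = 90° − 65° = 25° to the horizontal. Measuring y along the incline from the free-surface line, vertical depth h = y·sinθ with sinθ = 0.422618.
With the apex up, the centroid sits 2h/3 = 2 × 1.6/3 = 1.06667 m below the apex, so y_c = 1.06667 m and h_c = 1.06667 × 0.422618 = 0.450794 m.
A = ½ × 2.62 × 1.6 = 2.096 m².
Resultant F = γ·h_c·A = 7.848 × 0.450794 × 2.096 = 7.41529 kN.
I_c = b·h³/36 = 2.62 × 1.6³/36 = 0.298098 m⁴.
Centre of pressure: y_p = y_c + I_c/(y_c·A) = 1.06667 + 0.298098/(1.06667 × 2.096) = 1.06667 + 0.133333 = 1.2 m along the plane.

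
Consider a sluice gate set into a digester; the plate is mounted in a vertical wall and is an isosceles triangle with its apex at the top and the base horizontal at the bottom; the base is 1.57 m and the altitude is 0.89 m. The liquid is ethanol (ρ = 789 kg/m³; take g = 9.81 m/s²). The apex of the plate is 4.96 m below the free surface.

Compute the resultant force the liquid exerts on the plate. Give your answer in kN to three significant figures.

F ≈ 30.0 kN

γ = ρg = 789 × 9.81 / 1000 = 7.74009 kN/m³.
With the apex up, the centroid sits 2h/3 = 2 × 0.89/3 = 0.593333 m below the apex, so the centroid depth is h_c = 4.96 + 0.593333 = 5.55333 m.
A = ½ × 1.57 × 0.89 = 0.69865 m².
Resultant F = γ·h_c·A = 7.74009 × 5.55333 × 0.69865 = 30.0303 kN.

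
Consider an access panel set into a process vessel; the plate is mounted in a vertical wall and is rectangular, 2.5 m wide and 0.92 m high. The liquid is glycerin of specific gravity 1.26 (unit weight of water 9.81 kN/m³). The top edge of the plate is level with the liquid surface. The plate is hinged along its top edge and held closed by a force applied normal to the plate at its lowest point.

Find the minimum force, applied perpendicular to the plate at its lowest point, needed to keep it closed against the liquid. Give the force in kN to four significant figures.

P ≈ 8.718 kN

γ = 1.26 × 9.81 = 12.3606 kN/m³.
The centroid lies 0.92/2 = 0.46 m below the top edge, so the centroid depth is h_c = 0.46 m.
A = 2.5 × 0.92 = 2.3 m².
Resultant F = γ·h_c·A = 12.3606 × 0.46 × 2.3 = 13.0775 kN.
I_c = b·h³/12 = 2.5 × 0.92³/12 = 0.162227 m⁴.
Centre of pressure: y_p = y_c + I_c/(y_c·A) = 0.46 + 0.162227/(0.46 × 2.3) = 0.46 + 0.153334 = 0.613334 m along the plane.
The resultant acts 0.46 + 0.153334 = 0.613334 m (along the plate) below the hinge at the top edge, so the moment about the hinge is M = F × 0.613334 = 13.0775 × 0.613334 = 8.02088 kN·m.
A normal force at the bottom, 0.92 m from the hinge, must supply this moment: P = 8.02088/0.92 = 8.71835 kN.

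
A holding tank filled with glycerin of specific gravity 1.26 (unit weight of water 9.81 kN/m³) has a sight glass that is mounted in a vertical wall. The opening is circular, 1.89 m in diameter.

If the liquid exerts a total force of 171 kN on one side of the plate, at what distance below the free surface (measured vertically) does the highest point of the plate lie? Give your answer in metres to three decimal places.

d_top ≈ 3.986 m

γ = 1.26 × 9.81 = 12.3606 kN/m³.
A = π(0.945)² = 2.80552 m².
From F = γ·h_c·A, the centroid depth is h_c = 171/(12.3606 × 2.80552) = 4.93109 m.
The centroid is at the centre, 0.945 m below the top of the plate, so the highest point sits at h_top = 4.93109 − 0.945 = 3.98609 m below the surface.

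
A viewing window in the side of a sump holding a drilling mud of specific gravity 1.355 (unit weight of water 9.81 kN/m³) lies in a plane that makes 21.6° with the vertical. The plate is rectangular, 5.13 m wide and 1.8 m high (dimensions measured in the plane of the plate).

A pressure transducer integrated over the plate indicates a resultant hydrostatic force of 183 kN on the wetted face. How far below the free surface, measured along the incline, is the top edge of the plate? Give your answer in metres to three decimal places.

y_top ≈ 0.704 m

γ = 1.355 × 9.81 = 13.29255 kN/m³.
A = 5.13 × 1.8 = 9.234 m².
From F = γ·h_c·A, the centroid depth is h_c = 183/(13.29255 × 9.234) = 1.49092 m.
The plate makes 21.6° with the vertical, i.e. θ = 90° − 21.6° = 68.4° to the horizontal. Measuring y along the incline from the free-surface line, vertical depth h = y·sinθ with sinθ = 0.929776.
Along the incline, y_c = h_c/sinθ = 1.49092/0.929776 = 1.60353 m.
The centroid lies 1.8/2 = 0.9 m below the top edge, so the top edge sits at y_top = 1.60353 − 0.9 = 0.70353 m along the incline.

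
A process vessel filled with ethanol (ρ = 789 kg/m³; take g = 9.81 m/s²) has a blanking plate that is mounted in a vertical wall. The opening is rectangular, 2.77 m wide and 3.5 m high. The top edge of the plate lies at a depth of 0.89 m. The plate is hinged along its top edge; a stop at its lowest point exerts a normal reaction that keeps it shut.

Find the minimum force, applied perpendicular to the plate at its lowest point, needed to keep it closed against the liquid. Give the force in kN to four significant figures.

P ≈ 120.9 kN

γ = ρg = 789 × 9.81 / 1000 = 7.74009 kN/m³.
The centroid lies 3.5/2 = 1.75 m below the top edge, so the centroid depth is h_c = 0.89 + 1.75 = 2.64 m.
A = 2.77 × 3.5 = 9.695 m².
Resultant F = γ·h_c·A = 7.74009 × 2.64 × 9.695 = 198.106 kN.
I_c = b·h³/12 = 2.77 × 3.5³/12 = 9.89698 m⁴.
Centre of pressure: y_p = y_c + I_c/(y_c·A) = 2.64 + 9.89698/(2.64 × 9.695) = 2.64 + 0.386679 = 3.02668 m along the plane.
The resultant acts 1.75 + 0.386679 = 2.13668 m (along the plate) below the hinge at the top edge, so the moment about the hinge is M = F × 2.13668 = 198.106 × 2.13668 = 423.289 kN·m.
A normal force at the bottom, 3.5 m from the hinge, must supply this moment: P = 423.289/3.5 = 120.94 kN.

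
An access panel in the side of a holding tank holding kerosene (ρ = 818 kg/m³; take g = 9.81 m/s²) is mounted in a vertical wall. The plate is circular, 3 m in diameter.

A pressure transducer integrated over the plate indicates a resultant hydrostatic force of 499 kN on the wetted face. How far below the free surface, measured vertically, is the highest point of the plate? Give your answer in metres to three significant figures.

d_top ≈ 7.30 m

γ = ρg = 818 × 9.81 / 1000 = 8.02458 kN/m³.
A = π(1.5)² = 7.06858 m².
From F = γ·h_c·A, the centroid depth is h_c = 499/(8.02458 × 7.06858) = 8.79723 m.
The centroid is at the centre, 1.5 m below the top of the plate, so the highest point sits at h_top = 8.79723 − 1.5 = 7.29723 m below the surface.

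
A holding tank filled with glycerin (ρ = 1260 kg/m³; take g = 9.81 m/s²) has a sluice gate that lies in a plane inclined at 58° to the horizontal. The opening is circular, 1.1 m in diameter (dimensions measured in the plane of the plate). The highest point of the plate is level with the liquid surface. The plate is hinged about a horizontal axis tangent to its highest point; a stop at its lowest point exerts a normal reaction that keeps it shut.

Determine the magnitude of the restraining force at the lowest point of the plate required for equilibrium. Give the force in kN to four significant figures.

γ = ρg = 1260 × 9.81 / 1000 = 12.3606 kN/m³.
Let θ = 58° be the plate's angle to the horizontal; measure y along the incline from where the plane meets the free surface. Vertical depth h = y·sinθ with sinθ = 0.848048.
The centroid is at the centre, 0.55 m below the top of the plate, so y_c = 0.55 m and h_c = 0.55 × 0.848048 = 0.466426 m.
A = π(0.55)² = 0.950332 m².
Resultant F = γ·h_c·A = 12.3606 × 0.466426 × 0.950332 = 5.47895 kN.
I_c = πr⁴/4 = π × 0.55⁴/4 = 0.0718688 m⁴.
Centre of pressure: y_p = y_c + I_c/(y_c·A) = 0.55 + 0.0718688/(0.55 × 0.950332) = 0.55 + 0.1375 = 0.6875 m along the plane.
The resultant acts 0.55 + 0.1375 = 0.6875 m (along the plate) below the hinge at the top edge, so the moment about the hinge is M = F × 0.6875 = 5.47895 × 0.6875 = 3.76678 kN·m.
A normal force at the bottom, 1.1 m from the hinge, must supply this moment: P = 3.76678/1.1 = 3.42435 kN.

P ≈ 3.424 kN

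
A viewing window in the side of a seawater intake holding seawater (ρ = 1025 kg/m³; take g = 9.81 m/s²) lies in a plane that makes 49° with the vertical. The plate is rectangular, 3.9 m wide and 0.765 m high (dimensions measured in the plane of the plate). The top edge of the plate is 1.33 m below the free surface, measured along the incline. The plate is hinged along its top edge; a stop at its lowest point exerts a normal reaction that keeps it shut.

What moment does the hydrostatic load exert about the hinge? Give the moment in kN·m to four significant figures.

γ = ρg = 1025 × 9.81 / 1000 = 10.05525 kN/m³.
The plate makes 49° with the vertical, i.e. θ = 90° − 49° = 41° to the horizontal. Measuring y along the incline from the free-surface line, vertical depth h = y·sinθ with sinθ = 0.656059.
The centroid lies 0.765/2 = 0.3825 m below the top edge, so y_c = 1.33 + 0.3825 = 1.7125 m and h_c = 1.7125 × 0.656059 = 1.1235 m.
A = 3.9 × 0.765 = 2.9835 m².
Resultant F = γ·h_c·A = 10.05525 × 1.1235 × 2.9835 = 33.7048 kN.
I_c = b·h³/12 = 3.9 × 0.765³/12 = 0.145502 m⁴.
Centre of pressure: y_p = y_c + I_c/(y_c·A) = 1.7125 + 0.145502/(1.7125 × 2.9835) = 1.7125 + 0.0284782 = 1.74098 m along the plane.
The resultant acts 0.3825 + 0.0284782 = 0.410978 m (along the plate) below the hinge at the top edge, so the moment about the hinge is M = F × 0.410978 = 33.7048 × 0.410978 = 13.8519 kN·m.

M ≈ 13.85 kN·m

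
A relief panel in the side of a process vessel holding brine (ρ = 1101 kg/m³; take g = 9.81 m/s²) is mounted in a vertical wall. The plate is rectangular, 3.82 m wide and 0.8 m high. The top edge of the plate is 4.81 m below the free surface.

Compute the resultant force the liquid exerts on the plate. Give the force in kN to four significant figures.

γ = ρg = 1101 × 9.81 / 1000 = 10.80081 kN/m³.
The centroid lies 0.8/2 = 0.4 m below the top edge, so the centroid depth is h_c = 4.81 + 0.4 = 5.21 m.
A = 3.82 × 0.8 = 3.056 m².
Resultant F = γ·h_c·A = 10.80081 × 5.21 × 3.056 = 171.968 kN.

F ≈ 172.0 kN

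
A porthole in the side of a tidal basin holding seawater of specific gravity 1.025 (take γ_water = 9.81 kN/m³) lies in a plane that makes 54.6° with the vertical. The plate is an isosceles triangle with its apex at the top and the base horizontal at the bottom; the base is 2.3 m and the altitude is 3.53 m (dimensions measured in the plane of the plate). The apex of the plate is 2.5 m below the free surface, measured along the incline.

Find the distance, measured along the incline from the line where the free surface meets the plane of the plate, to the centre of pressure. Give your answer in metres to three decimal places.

y_p = 4.996 m

γ = 1.025 × 9.81 = 10.05525 kN/m³.
The plate makes 54.6° with the vertical, i.e. θ = 90° − 54.6° = 35.4° to the horizontal. Measuring y along the incline from the free-surface line, vertical depth h = y·sinθ with sinθ = 0.579281.
With the apex up, the centroid sits 2h/3 = 2 × 3.53/3 = 2.35333 m below the apex, so y_c = 2.5 + 2.35333 = 4.85333 m and h_c = 4.85333 × 0.579281 = 2.81144 m.
A = ½ × 2.3 × 3.53 = 4.0595 m².
Resultant F = γ·h_c·A = 10.05525 × 2.81144 × 4.0595 = 114.761 kN.
I_c = b·h³/36 = 2.3 × 3.53³/36 = 2.81028 m⁴.
Centre of pressure: y_p = y_c + I_c/(y_c·A) = 4.85333 + 2.81028/(4.85333 × 4.0595) = 4.85333 + 0.142639 = 4.99597 m along the plane.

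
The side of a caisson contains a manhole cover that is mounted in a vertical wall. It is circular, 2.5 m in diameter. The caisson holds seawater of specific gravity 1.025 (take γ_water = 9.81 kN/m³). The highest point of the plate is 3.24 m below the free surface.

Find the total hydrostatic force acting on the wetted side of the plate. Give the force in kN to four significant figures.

F ≈ 221.6 kN

γ = 1.025 × 9.81 = 10.05525 kN/m³.
The centroid is at the centre, 1.25 m below the top of the plate, so the centroid depth is h_c = 3.24 + 1.25 = 4.49 m.
A = π(1.25)² = 4.90874 m².
Resultant F = γ·h_c·A = 10.05525 × 4.49 × 4.90874 = 221.62 kN.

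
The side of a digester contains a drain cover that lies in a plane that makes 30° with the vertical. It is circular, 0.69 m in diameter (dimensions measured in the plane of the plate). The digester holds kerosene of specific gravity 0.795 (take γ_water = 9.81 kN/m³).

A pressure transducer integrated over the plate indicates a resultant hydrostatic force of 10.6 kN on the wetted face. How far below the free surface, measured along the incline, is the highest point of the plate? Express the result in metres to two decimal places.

γ = 0.795 × 9.81 = 7.79895 kN/m³.
A = π(0.345)² = 0.373928 m².
From F = γ·h_c·A, the centroid depth is h_c = 10.6/(7.79895 × 0.373928) = 3.63481 m.
The plate makes 30° with the vertical, i.e. θ = 90° − 30° = 60° to the horizontal. Measuring y along the incline from the free-surface line, vertical depth h = y·sinθ with sinθ = 0.866025.
Along the incline, y_c = h_c/sinθ = 3.63481/0.866025 = 4.19712 m.
The centroid is at the centre, 0.345 m below the top of the plate, so the highest point sits at y_top = 4.19712 − 0.345 = 3.85212 m along the incline.

y_top ≈ 3.85 m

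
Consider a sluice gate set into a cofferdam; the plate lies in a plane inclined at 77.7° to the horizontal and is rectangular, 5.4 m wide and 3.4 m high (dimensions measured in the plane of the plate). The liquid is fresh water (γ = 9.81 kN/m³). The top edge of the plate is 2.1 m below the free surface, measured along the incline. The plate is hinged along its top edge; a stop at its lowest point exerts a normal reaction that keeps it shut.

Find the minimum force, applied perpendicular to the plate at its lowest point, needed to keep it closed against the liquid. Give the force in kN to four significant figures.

P ≈ 384.2 kN

γ = 9.81 kN/m³.
Let θ = 77.7° be the plate's angle to the horizontal; measure y along the incline from where the plane meets the free surface. Vertical depth h = y·sinθ with sinθ = 0.977046.
The centroid lies 3.4/2 = 1.7 m below the top edge, so y_c = 2.1 + 1.7 = 3.8 m and h_c = 3.8 × 0.977046 = 3.71277 m.
A = 5.4 × 3.4 = 18.36 m².
Resultant F = γ·h_c·A = 9.81 × 3.71277 × 18.36 = 668.713 kN.
I_c = b·h³/12 = 5.4 × 3.4³/12 = 17.6868 m⁴.
Centre of pressure: y_p = y_c + I_c/(y_c·A) = 3.8 + 17.6868/(3.8 × 18.36) = 3.8 + 0.253509 = 4.05351 m along the plane.
The resultant acts 1.7 + 0.253509 = 1.95351 m (along the plate) below the hinge at the top edge, so the moment about the hinge is M = F × 1.95351 = 668.713 × 1.95351 = 1306.34 kN·m.
A normal force at the bottom, 3.4 m from the hinge, must supply this moment: P = 1306.34/3.4 = 384.218 kN.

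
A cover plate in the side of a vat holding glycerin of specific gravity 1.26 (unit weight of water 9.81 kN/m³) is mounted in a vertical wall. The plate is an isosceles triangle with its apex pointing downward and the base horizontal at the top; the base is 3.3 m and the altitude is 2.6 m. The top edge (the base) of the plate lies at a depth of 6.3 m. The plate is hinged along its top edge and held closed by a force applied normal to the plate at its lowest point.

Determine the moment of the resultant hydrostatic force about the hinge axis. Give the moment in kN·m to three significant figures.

γ = 1.26 × 9.81 = 12.3606 kN/m³.
With the apex down, the centroid sits h/3 = 2.6/3 = 0.866667 m below the base (the top edge), so the centroid depth is h_c = 6.3 + 0.866667 = 7.16667 m.
A = ½ × 3.3 × 2.6 = 4.29 m².
Resultant F = γ·h_c·A = 12.3606 × 7.16667 × 4.29 = 380.027 kN.
I_c = b·h³/36 = 3.3 × 2.6³/36 = 1.61113 m⁴.
Centre of pressure: y_p = y_c + I_c/(y_c·A) = 7.16667 + 1.61113/(7.16667 × 4.29) = 7.16667 + 0.052403 = 7.21907 m along the plane.
The resultant acts 0.866667 + 0.052403 = 0.91907 m (along the plate) below the hinge at the top edge, so the moment about the hinge is M = F × 0.91907 = 380.027 × 0.91907 = 349.271 kN·m.

M ≈ 349 kN·m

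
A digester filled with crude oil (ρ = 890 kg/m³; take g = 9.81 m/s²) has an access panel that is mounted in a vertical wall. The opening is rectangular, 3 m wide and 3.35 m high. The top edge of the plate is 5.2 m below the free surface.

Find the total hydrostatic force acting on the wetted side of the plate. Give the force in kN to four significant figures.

F ≈ 603.3 kN

γ = ρg = 890 × 9.81 / 1000 = 8.7309 kN/m³.
The centroid lies 3.35/2 = 1.675 m below the top edge, so the centroid depth is h_c = 5.2 + 1.675 = 6.875 m.
A = 3 × 3.35 = 10.05 m².
Resultant F = γ·h_c·A = 8.7309 × 6.875 × 10.05 = 603.251 kN.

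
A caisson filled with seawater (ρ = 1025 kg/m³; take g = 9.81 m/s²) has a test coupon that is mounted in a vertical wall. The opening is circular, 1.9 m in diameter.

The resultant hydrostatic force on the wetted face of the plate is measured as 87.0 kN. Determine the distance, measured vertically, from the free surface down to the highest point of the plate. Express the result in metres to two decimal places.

γ = ρg = 1025 × 9.81 / 1000 = 10.05525 kN/m³.
A = π(0.95)² = 2.83529 m².
From F = γ·h_c·A, the centroid depth is h_c = 87.0/(10.05525 × 2.83529) = 3.05161 m.
The centroid is at the centre, 0.95 m below the top of the plate, so the highest point sits at h_top = 3.05161 − 0.95 = 2.10161 m below the surface.

d_top ≈ 2.10 m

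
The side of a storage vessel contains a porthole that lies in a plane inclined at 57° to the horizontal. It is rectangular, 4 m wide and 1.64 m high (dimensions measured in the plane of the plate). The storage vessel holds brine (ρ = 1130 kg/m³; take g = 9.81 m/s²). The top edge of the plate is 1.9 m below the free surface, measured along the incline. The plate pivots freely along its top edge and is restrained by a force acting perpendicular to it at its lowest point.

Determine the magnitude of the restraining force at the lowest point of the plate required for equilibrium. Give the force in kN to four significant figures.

γ = ρg = 1130 × 9.81 / 1000 = 11.0853 kN/m³.
Let θ = 57° be the plate's angle to the horizontal; measure y along the incline from where the plane meets the free surface. Vertical depth h = y·sinθ with sinθ = 0.838671.
The centroid lies 1.64/2 = 0.82 m below the top edge, so y_c = 1.9 + 0.82 = 2.72 m and h_c = 2.72 × 0.838671 = 2.28119 m.
A = 4 × 1.64 = 6.56 m².
Resultant F = γ·h_c·A = 11.0853 × 2.28119 × 6.56 = 165.887 kN.
I_c = b·h³/12 = 4 × 1.64³/12 = 1.47031 m⁴.
Centre of pressure: y_p = y_c + I_c/(y_c·A) = 2.72 + 1.47031/(2.72 × 6.56) = 2.72 + 0.0824017 = 2.8024 m along the plane.
The resultant acts 0.82 + 0.0824017 = 0.902402 m (along the plate) below the hinge at the top edge, so the moment about the hinge is M = F × 0.902402 = 165.887 × 0.902402 = 149.697 kN·m.
A normal force at the bottom, 1.64 m from the hinge, must supply this moment: P = 149.697/1.64 = 91.2787 kN.

P ≈ 91.28 kN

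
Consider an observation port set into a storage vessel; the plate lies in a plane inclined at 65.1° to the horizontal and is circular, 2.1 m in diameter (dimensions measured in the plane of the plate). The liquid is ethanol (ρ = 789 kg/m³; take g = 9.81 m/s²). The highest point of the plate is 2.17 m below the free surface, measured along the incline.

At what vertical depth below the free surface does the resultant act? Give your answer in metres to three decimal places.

γ = ρg = 789 × 9.81 / 1000 = 7.74009 kN/m³.
Let θ = 65.1° be the plate's angle to the horizontal; measure y along the incline from where the plane meets the free surface. Vertical depth h = y·sinθ with sinθ = 0.907044.
The centroid is at the centre, 1.05 m below the top of the plate, so y_c = 2.17 + 1.05 = 3.22 m and h_c = 3.22 × 0.907044 = 2.92068 m.
A = π(1.05)² = 3.46361 m².
Resultant F = γ·h_c·A = 7.74009 × 2.92068 × 3.46361 = 78.2995 kN.
I_c = πr⁴/4 = π × 1.05⁴/4 = 0.954656 m⁴.
Centre of pressure: y_p = y_c + I_c/(y_c·A) = 3.22 + 0.954656/(3.22 × 3.46361) = 3.22 + 0.0855977 = 3.3056 m along the plane.
Vertically, h_p = y_p·sinθ = 3.3056 × 0.907044 = 2.99832 m.

h_p = 2.998 m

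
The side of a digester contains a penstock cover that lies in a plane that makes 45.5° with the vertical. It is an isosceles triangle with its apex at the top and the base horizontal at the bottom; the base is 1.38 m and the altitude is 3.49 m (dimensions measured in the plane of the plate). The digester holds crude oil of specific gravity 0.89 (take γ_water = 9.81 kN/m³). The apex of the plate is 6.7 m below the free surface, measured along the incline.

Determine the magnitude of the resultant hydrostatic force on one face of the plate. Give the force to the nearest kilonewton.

F ≈ 133 kN

γ = 0.89 × 9.81 = 8.7309 kN/m³.
The plate makes 45.5° with the vertical, i.e. θ = 90° − 45.5° = 44.5° to the horizontal. Measuring y along the incline from the free-surface line, vertical depth h = y·sinθ with sinθ = 0.700909.
With the apex up, the centroid sits 2h/3 = 2 × 3.49/3 = 2.32667 m below the apex, so y_c = 6.7 + 2.32667 = 9.02667 m and h_c = 9.02667 × 0.700909 = 6.32687 m.
A = ½ × 1.38 × 3.49 = 2.4081 m².
Resultant F = γ·h_c·A = 8.7309 × 6.32687 × 2.4081 = 133.022 kN.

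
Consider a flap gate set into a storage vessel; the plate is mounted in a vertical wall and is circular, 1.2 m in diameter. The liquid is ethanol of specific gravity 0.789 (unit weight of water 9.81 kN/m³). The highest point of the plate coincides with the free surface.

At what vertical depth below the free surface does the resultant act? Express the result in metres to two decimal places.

γ = 0.789 × 9.81 = 7.74009 kN/m³.
The centroid is at the centre, 0.6 m below the top of the plate, so the centroid depth is h_c = 0.6 m.
A = π(0.6)² = 1.13097 m².
Resultant F = γ·h_c·A = 7.74009 × 0.6 × 1.13097 = 5.25229 kN.
I_c = πr⁴/4 = π × 0.6⁴/4 = 0.101788 m⁴.
Centre of pressure: y_p = y_c + I_c/(y_c·A) = 0.6 + 0.101788/(0.6 × 1.13097) = 0.6 + 0.150001 = 0.750001 m along the plane.

h_p = 0.75 m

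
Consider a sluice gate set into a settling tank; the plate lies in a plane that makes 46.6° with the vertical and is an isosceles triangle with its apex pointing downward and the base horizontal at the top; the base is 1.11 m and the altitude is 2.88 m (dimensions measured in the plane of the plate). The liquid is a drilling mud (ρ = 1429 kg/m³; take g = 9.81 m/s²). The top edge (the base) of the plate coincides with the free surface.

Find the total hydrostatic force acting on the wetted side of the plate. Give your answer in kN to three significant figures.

F ≈ 14.8 kN

γ = ρg = 1429 × 9.81 / 1000 = 14.01849 kN/m³.
The plate makes 46.6° with the vertical, i.e. θ = 90° − 46.6° = 43.4° to the horizontal. Measuring y along the incline from the free-surface line, vertical depth h = y·sinθ with sinθ = 0.687088.
With the apex down, the centroid sits h/3 = 2.88/3 = 0.96 m below the base (the top edge), so y_c = 0.96 m and h_c = 0.96 × 0.687088 = 0.659604 m.
A = ½ × 1.11 × 2.88 = 1.5984 m².
Resultant F = γ·h_c·A = 14.01849 × 0.659604 × 1.5984 = 14.7798 kN.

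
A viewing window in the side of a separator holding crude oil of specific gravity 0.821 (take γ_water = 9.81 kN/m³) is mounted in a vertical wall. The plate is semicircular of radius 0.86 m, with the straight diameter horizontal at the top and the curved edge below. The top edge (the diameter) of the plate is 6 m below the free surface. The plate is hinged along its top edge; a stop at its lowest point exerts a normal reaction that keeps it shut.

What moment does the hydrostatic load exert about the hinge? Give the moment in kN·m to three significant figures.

γ = 0.821 × 9.81 = 8.05401 kN/m³.
The centroid of a semicircle lies 4r/(3π) = 0.364995 m from the diameter, here below the top edge, so the centroid depth is h_c = 6 + 0.364995 = 6.365 m.
A = πr²/2 = π × 0.86²/2 = 1.16176 m².
Resultant F = γ·h_c·A = 8.05401 × 6.365 × 1.16176 = 59.5562 kN.
I_c = (π/8 − 8/(9π))·r⁴ = 0.109757 × 0.86⁴ = 0.060038 m⁴.
Centre of pressure: y_p = y_c + I_c/(y_c·A) = 6.365 + 0.060038/(6.365 × 1.16176) = 6.365 + 0.00811917 = 6.37312 m along the plane.
The resultant acts 0.364995 + 0.00811917 = 0.373114 m (along the plate) below the hinge at the top edge, so the moment about the hinge is M = F × 0.373114 = 59.5562 × 0.373114 = 22.2213 kN·m.

M ≈ 22.2 kN·m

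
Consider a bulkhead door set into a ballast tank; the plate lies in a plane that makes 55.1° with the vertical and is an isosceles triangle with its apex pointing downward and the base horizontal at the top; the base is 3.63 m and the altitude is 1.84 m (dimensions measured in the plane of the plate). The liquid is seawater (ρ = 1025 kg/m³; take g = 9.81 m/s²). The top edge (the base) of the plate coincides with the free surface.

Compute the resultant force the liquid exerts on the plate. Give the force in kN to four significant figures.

F ≈ 11.78 kN

γ = ρg = 1025 × 9.81 / 1000 = 10.05525 kN/m³.
The plate makes 55.1° with the vertical, i.e. θ = 90° − 55.1° = 34.9° to the horizontal. Measuring y along the incline from the free-surface line, vertical depth h = y·sinθ with sinθ = 0.572146.
With the apex down, the centroid sits h/3 = 1.84/3 = 0.613333 m below the base (the top edge), so y_c = 0.613333 m and h_c = 0.613333 × 0.572146 = 0.350916 m.
A = ½ × 3.63 × 1.84 = 3.3396 m².
Resultant F = γ·h_c·A = 10.05525 × 0.350916 × 3.3396 = 11.7839 kN.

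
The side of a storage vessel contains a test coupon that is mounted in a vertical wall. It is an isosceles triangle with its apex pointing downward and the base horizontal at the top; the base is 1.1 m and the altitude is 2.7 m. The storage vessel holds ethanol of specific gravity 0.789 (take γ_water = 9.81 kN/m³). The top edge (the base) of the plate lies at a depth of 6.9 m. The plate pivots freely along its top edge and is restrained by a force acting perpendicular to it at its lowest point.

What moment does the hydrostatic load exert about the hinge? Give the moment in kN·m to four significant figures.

M ≈ 85.34 kN·m

γ = 0.789 × 9.81 = 7.74009 kN/m³.
With the apex down, the centroid sits h/3 = 2.7/3 = 0.9 m below the base (the top edge), so the centroid depth is h_c = 6.9 + 0.9 = 7.8 m.
A = ½ × 1.1 × 2.7 = 1.485 m².
Resultant F = γ·h_c·A = 7.74009 × 7.8 × 1.485 = 89.6535 kN.
I_c = b·h³/36 = 1.1 × 2.7³/36 = 0.601425 m⁴.
Centre of pressure: y_p = y_c + I_c/(y_c·A) = 7.8 + 0.601425/(7.8 × 1.485) = 7.8 + 0.0519231 = 7.85192 m along the plane.
The resultant acts 0.9 + 0.0519231 = 0.951923 m (along the plate) below the hinge at the top edge, so the moment about the hinge is M = F × 0.951923 = 89.6535 × 0.951923 = 85.3432 kN·m.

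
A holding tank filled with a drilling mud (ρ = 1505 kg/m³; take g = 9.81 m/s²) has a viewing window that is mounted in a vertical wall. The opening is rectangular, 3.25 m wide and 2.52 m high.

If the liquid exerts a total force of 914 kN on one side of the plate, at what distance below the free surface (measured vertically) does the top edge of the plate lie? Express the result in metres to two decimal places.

d_top ≈ 6.30 m

γ = ρg = 1505 × 9.81 / 1000 = 14.76405 kN/m³.
A = 3.25 × 2.52 = 8.19 m².
From F = γ·h_c·A, the centroid depth is h_c = 914/(14.76405 × 8.19) = 7.55887 m.
The centroid lies 2.52/2 = 1.26 m below the top edge, so the top edge sits at h_top = 7.55887 − 1.26 = 6.29887 m below the surface.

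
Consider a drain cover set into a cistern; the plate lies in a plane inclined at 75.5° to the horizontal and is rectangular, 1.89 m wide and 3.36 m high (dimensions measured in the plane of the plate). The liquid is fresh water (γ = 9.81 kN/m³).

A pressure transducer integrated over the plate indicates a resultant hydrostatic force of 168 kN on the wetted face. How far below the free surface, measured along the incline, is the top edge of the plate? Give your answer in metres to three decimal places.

γ = 9.81 kN/m³.
A = 1.89 × 3.36 = 6.3504 m².
From F = γ·h_c·A, the centroid depth is h_c = 168/(9.81 × 6.3504) = 2.69674 m.
Let θ = 75.5° be the plate's angle to the horizontal; measure y along the incline from where the plane meets the free surface. Vertical depth h = y·sinθ with sinθ = 0.968148.
Along the incline, y_c = h_c/sinθ = 2.69674/0.968148 = 2.78546 m.
The centroid lies 3.36/2 = 1.68 m below the top edge, so the top edge sits at y_top = 2.78546 − 1.68 = 1.10546 m along the incline.

y_top ≈ 1.105 m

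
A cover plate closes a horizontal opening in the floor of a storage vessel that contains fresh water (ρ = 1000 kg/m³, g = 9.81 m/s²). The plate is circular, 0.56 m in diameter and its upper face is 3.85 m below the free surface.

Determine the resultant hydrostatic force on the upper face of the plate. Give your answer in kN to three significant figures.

F ≈ 9.30 kN

γ = ρg = 1000 × 9.81 = 9810 N/m³ = 9.81 kN/m³.
The plate is horizontal, so pressure is uniform at p = γ·h = 9.81 × 3.85 = 37.7685 kN/m².
A = π(0.28)² = 0.246301 m².
F = p·A = 37.7685 × 0.246301 = 9.30242 kN.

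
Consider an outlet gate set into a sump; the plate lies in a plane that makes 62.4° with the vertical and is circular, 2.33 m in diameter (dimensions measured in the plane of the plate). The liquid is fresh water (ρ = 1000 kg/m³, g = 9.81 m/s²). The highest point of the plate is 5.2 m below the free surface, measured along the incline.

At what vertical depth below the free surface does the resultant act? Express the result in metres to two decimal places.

γ = ρg = 1000 × 9.81 = 9810 N/m³ = 9.81 kN/m³.
The plate makes 62.4° with the vertical, i.e. θ = 90° − 62.4° = 27.6° to the horizontal. Measuring y along the incline from the free-surface line, vertical depth h = y·sinθ with sinθ = 0.463296.
The centroid is at the centre, 1.165 m below the top of the plate, so y_c = 5.2 + 1.165 = 6.365 m and h_c = 6.365 × 0.463296 = 2.94888 m.
A = π(1.165)² = 4.26385 m².
Resultant F = γ·h_c·A = 9.81 × 2.94888 × 4.26385 = 123.347 kN.
I_c = πr⁴/4 = π × 1.165⁴/4 = 1.44675 m⁴.
Centre of pressure: y_p = y_c + I_c/(y_c·A) = 6.365 + 1.44675/(6.365 × 4.26385) = 6.365 + 0.0533081 = 6.41831 m along the plane.
Vertically, h_p = y_p·sinθ = 6.41831 × 0.463296 = 2.97358 m.

h_p = 2.97 m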